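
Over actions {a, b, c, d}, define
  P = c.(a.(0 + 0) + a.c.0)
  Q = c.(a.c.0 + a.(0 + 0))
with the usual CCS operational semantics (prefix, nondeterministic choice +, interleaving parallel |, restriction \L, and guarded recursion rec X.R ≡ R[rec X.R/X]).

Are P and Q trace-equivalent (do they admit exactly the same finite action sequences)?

Reachable graph of P (5 states):
  p0 = c.(a.(0 + 0) + a.c.0) ⊢ —c→ p1
  p1 = a.(0 + 0) + a.c.0 ⊢ —a→ p2, —a→ p3
  p2 = 0 + 0 ⊢ stopped
  p3 = c.0 ⊢ —c→ p4
  p4 = 0 ⊢ stopped
Reachable graph of Q (5 states):
  q0 = c.(a.c.0 + a.(0 + 0)) ⊢ —c→ q1
  q1 = a.c.0 + a.(0 + 0) ⊢ —a→ q2, —a→ q3
  q2 = 0 + 0 ⊢ stopped
  q3 = c.0 ⊢ —c→ q4
  q4 = 0 ⊢ stopped
Coarsest stable partition (strong bisimilarity classes):
  B0 = {p0, q0}
  B1 = {p1, q1}
  B2 = {p2, p4, q2, q4}
  B3 = {p3, q3}
p0 ∈ B0, q0 ∈ B0 → same block
Bisimilar ⇒ trace-equivalent.

trace-equivalent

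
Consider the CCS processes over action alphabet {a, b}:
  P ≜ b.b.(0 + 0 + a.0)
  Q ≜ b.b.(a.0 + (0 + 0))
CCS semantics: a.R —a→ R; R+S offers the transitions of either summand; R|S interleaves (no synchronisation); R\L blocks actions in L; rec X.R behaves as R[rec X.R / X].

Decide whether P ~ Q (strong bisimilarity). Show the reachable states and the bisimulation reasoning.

P's transition system — 4 states:
  u0 = b.b.(0 + 0 + a.0) → --b--▸ u1
  u1 = b.(0 + 0 + a.0) → --b--▸ u2
  u2 = 0 + 0 + a.0 → --a--▸ u3
  u3 = 0 → stopped
Q's transition system — 4 states:
  v0 = b.b.(a.0 + (0 + 0)) → --b--▸ v1
  v1 = b.(a.0 + (0 + 0)) → --b--▸ v2
  v2 = a.0 + (0 + 0) → --a--▸ v3
  v3 = 0 → stopped
Coarsest stable partition (strong bisimilarity classes):
  B0 = {u0, v0}
  B1 = {u1, v1}
  B2 = {u2, v2}
  B3 = {u3, v3}
u0 ∈ B0, v0 ∈ B0 → same block

YES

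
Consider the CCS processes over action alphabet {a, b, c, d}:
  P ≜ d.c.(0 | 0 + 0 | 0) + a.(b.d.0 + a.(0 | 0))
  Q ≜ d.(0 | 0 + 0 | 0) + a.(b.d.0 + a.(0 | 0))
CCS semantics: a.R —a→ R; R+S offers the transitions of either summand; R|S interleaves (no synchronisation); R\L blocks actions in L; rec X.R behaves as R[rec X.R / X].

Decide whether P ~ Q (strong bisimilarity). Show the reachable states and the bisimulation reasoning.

not bisimilar

P's transition system — 7 states:
  m0 = d.c.(0 | 0 + 0 | 0) + a.(b.d.0 + a.(0 | 0)) has moves -a-> m1, -d-> m2
  m1 = b.d.0 + a.(0 | 0) has moves -a-> m3, -b-> m4
  m2 = c.(0 | 0 + 0 | 0) has moves -c-> m5
  m3 = 0 | 0 has moves ∅
  m4 = d.0 has moves -d-> m6
  m5 = 0 | 0 + 0 | 0 has moves ∅
  m6 = 0 has moves ∅
Q's transition system — 6 states:
  n0 = d.(0 | 0 + 0 | 0) + a.(b.d.0 + a.(0 | 0)) has moves -a-> n1, -d-> n2
  n1 = b.d.0 + a.(0 | 0) has moves -a-> n3, -b-> n4
  n2 = 0 | 0 + 0 | 0 has moves ∅
  n3 = 0 | 0 has moves ∅
  n4 = d.0 has moves -d-> n5
  n5 = 0 has moves ∅
Partition-refinement fixed point:
  B0 = {m0}
  B1 = {m1, n1}
  B2 = {m3, m5, m6, n2, n3, n5}
  B3 = {m4, n4}
  B4 = {m2}
  B5 = {n0}
m0 ∈ B0, n0 ∈ B5 → different blocks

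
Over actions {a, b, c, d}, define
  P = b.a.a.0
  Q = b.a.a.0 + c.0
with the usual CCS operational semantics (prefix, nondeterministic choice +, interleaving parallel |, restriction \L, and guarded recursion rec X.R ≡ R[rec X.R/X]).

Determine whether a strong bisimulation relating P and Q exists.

not bisimilar

P's transition system — 4 states:
  s0 = b.a.a.0 ⊢ --b--▸ s1
  s1 = a.a.0 ⊢ --a--▸ s2
  s2 = a.0 ⊢ --a--▸ s3
  s3 = 0 ⊢ deadlocked
Q's transition system — 4 states:
  t0 = b.a.a.0 + c.0 ⊢ --b--▸ t1, --c--▸ t2
  t1 = a.a.0 ⊢ --a--▸ t3
  t2 = 0 ⊢ deadlocked
  t3 = a.0 ⊢ --a--▸ t2
Bisimilarity quotient blocks:
  B0 = {s0}
  B1 = {s1, t1}
  B2 = {s2, t3}
  B3 = {s3, t2}
  B4 = {t0}
s0 ∈ B0, t0 ∈ B4 → different blocks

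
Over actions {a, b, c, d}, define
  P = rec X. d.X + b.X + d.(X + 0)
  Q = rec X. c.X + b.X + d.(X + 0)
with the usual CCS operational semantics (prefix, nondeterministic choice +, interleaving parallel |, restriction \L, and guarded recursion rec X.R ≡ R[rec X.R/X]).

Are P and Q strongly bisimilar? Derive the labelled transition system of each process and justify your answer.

P's transition system — 2 states:
  s0 = rec X. d.X + b.X + d.(X + 0) has moves --b--▸ s0, --d--▸ s0, --d--▸ s1
  s1 = (rec X. d.X + b.X + d.(X + 0)) + 0 has moves --b--▸ s0, --d--▸ s0, --d--▸ s1
Q's transition system — 2 states:
  t0 = rec X. c.X + b.X + d.(X + 0) has moves --b--▸ t0, --c--▸ t0, --d--▸ t1
  t1 = (rec X. c.X + b.X + d.(X + 0)) + 0 has moves --b--▸ t0, --c--▸ t0, --d--▸ t1
Coarsest stable partition (strong bisimilarity classes):
  B0 = {s0, s1}
  B1 = {t0, t1}
s0 ∈ B0, t0 ∈ B1 → different blocks

P ≁ Q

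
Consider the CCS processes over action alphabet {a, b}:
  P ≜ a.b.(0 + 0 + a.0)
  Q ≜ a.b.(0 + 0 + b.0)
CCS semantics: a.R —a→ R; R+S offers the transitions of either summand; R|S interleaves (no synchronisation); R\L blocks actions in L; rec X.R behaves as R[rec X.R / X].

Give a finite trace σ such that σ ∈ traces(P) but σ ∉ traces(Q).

aba

LTS(P): 4 reachable states
  m0 = a.b.(0 + 0 + a.0) :: -a-> m1
  m1 = b.(0 + 0 + a.0) :: -b-> m2
  m2 = 0 + 0 + a.0 :: -a-> m3
  m3 = 0 :: deadlocked
LTS(Q): 4 reachable states
  n0 = a.b.(0 + 0 + b.0) :: -a-> n1
  n1 = b.(0 + 0 + b.0) :: -b-> n2
  n2 = 0 + 0 + b.0 :: -b-> n3
  n3 = 0 :: deadlocked
Run σ = ⟨aba⟩ on P: start {m0}
  after a @ step 1: {m1}
  after b @ step 2: {m2}
  after a @ step 3: {m3}
  P completes σ.
Run σ = ⟨aba⟩ on Q: start {n0}
  after a @ step 1: {n1}
  after b @ step 2: {n2}
  after a @ step 3: ∅  — Q cannot continue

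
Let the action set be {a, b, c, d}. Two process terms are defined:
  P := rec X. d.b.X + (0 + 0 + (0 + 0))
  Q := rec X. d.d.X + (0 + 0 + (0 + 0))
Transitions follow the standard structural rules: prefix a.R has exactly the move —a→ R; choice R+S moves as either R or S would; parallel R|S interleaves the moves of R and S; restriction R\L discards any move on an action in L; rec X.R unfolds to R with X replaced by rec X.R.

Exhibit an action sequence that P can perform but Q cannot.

Reachable graph of P (2 states):
  s0 = rec X. d.b.X + (0 + 0 + (0 + 0)) | --d--▸ s1
  s1 = b.(rec X. d.b.X + (0 + 0 + (0 + 0))) | --b--▸ s0
Reachable graph of Q (2 states):
  t0 = rec X. d.d.X + (0 + 0 + (0 + 0)) | --d--▸ t1
  t1 = d.(rec X. d.d.X + (0 + 0 + (0 + 0))) | --d--▸ t0
Trace ⟨db⟩ through P, begin at {s0}:
  after d @ step 1: {s1}
  after b @ step 2: {s0}
  P completes σ.
Trace ⟨db⟩ through Q, begin at {t0}:
  after d @ step 1: {t1}
  after b @ step 2: ∅  — Q cannot continue

db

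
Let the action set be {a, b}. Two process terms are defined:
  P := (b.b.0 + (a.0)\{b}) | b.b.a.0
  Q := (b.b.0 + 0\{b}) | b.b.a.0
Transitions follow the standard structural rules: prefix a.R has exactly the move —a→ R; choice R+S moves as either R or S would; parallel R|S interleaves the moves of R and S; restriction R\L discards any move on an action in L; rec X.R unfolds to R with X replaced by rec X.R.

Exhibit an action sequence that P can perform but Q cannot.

P's transition system — 16 states:
  m0 = (b.b.0 + (a.0)\{b}) | b.b.a.0 ⊢ =a=> m1, =b=> m2, =b=> m3
  m1 = 0\{b} | b.b.a.0 ⊢ =b=> m4
  m2 = (b.b.0 + (a.0)\{b}) | b.a.0 ⊢ =a=> m4, =b=> m5, =b=> m6
  m3 = b.0 | b.b.a.0 ⊢ =b=> m6, =b=> m7
  m4 = 0\{b} | b.a.0 ⊢ =b=> m8
  m5 = (b.b.0 + (a.0)\{b}) | a.0 ⊢ =a=> m8, =a=> m9, =b=> m10
  m6 = b.0 | b.a.0 ⊢ =b=> m10, =b=> m11
  m7 = 0 | b.b.a.0 ⊢ =b=> m11
  m8 = 0\{b} | a.0 ⊢ =a=> m12
  m9 = (b.b.0 + (a.0)\{b}) | 0 ⊢ =a=> m12, =b=> m13
  m10 = b.0 | a.0 ⊢ =a=> m13, =b=> m14
  m11 = 0 | b.a.0 ⊢ =b=> m14
  m12 = 0\{b} | 0 ⊢ deadlocked
  m13 = b.0 | 0 ⊢ =b=> m15
  m14 = 0 | a.0 ⊢ =a=> m15
  m15 = 0 | 0 ⊢ deadlocked
Q's transition system — 12 states:
  n0 = (b.b.0 + 0\{b}) | b.b.a.0 ⊢ =b=> n1, =b=> n2
  n1 = (b.b.0 + 0\{b}) | b.a.0 ⊢ =b=> n3, =b=> n4
  n2 = b.0 | b.b.a.0 ⊢ =b=> n4, =b=> n5
  n3 = (b.b.0 + 0\{b}) | a.0 ⊢ =a=> n6, =b=> n7
  n4 = b.0 | b.a.0 ⊢ =b=> n7, =b=> n8
  n5 = 0 | b.b.a.0 ⊢ =b=> n8
  n6 = (b.b.0 + 0\{b}) | 0 ⊢ =b=> n9
  n7 = b.0 | a.0 ⊢ =a=> n9, =b=> n10
  n8 = 0 | b.a.0 ⊢ =b=> n10
  n9 = b.0 | 0 ⊢ =b=> n11
  n10 = 0 | a.0 ⊢ =a=> n11
  n11 = 0 | 0 ⊢ deadlocked
Run σ = ⟨a⟩ on P: start {m0}
  step 1 (a): {m1}
  — P admits the full trace.
Run σ = ⟨a⟩ on Q: start {n0}
  step 1 (a): no successor for Q

a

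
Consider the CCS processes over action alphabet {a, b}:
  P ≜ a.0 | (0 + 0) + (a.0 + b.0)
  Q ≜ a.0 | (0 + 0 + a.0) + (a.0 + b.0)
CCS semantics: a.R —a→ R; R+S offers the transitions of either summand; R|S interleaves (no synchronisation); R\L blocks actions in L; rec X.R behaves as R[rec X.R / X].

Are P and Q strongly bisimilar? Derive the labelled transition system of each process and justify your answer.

NO

Reachable graph of P (3 states):
  m0 = a.0 | (0 + 0) + (a.0 + b.0) ⊢ -a-> m1, -a-> m2, -b-> m1
  m1 = 0 ⊢ ∅
  m2 = 0 | (0 + 0) ⊢ ∅
Reachable graph of Q (5 states):
  n0 = a.0 | (0 + 0 + a.0) + (a.0 + b.0) ⊢ -a-> n1, -a-> n2, -a-> n3, -b-> n1
  n1 = 0 ⊢ ∅
  n2 = 0 | (0 + 0 + a.0) ⊢ -a-> n4
  n3 = a.0 | 0 ⊢ -a-> n4
  n4 = 0 | 0 ⊢ ∅
Partition-refinement fixed point:
  B0 = {m0}
  B1 = {m1, m2, n1, n4}
  B2 = {n0}
  B3 = {n2, n3}
m0 ∈ B0, n0 ∈ B2 → different blocks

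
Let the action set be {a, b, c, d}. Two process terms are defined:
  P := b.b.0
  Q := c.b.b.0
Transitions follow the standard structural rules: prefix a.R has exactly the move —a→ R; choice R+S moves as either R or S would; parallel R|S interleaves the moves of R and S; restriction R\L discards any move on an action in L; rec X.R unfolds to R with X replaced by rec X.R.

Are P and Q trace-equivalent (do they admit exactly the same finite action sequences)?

NO — witness ⟨b⟩

LTS(P): 3 reachable states
  p0 = b.b.0 has moves —b→ p1
  p1 = b.0 has moves —b→ p2
  p2 = 0 has moves (no moves)
LTS(Q): 4 reachable states
  q0 = c.b.b.0 has moves —c→ q1
  q1 = b.b.0 has moves —b→ q2
  q2 = b.0 has moves —b→ q3
  q3 = 0 has moves (no moves)
Executing b from P (initial set {p0}):
  [1] b ⇒ {p1}
  — P admits the full trace.
Executing b from Q (initial set {q0}):
  [1] b ⇒ no successor for Q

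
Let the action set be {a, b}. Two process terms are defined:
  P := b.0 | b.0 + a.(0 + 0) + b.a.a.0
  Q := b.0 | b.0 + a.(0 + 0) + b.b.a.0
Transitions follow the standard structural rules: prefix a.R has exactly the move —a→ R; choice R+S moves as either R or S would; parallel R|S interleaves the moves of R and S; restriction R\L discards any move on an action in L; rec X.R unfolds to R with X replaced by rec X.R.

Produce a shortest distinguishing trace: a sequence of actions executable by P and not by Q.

Reachable graph of P (8 states):
  p0 = b.0 | b.0 + a.(0 + 0) + b.a.a.0 has moves -a-> p1, -b-> p2, -b-> p3, -b-> p4
  p1 = 0 + 0 has moves ∅
  p2 = 0 | b.0 has moves -b-> p5
  p3 = a.a.0 has moves -a-> p6
  p4 = b.0 | 0 has moves -b-> p5
  p5 = 0 | 0 has moves ∅
  p6 = a.0 has moves -a-> p7
  p7 = 0 has moves ∅
Reachable graph of Q (8 states):
  q0 = b.0 | b.0 + a.(0 + 0) + b.b.a.0 has moves -a-> q1, -b-> q2, -b-> q3, -b-> q4
  q1 = 0 + 0 has moves ∅
  q2 = 0 | b.0 has moves -b-> q5
  q3 = b.0 | 0 has moves -b-> q5
  q4 = b.a.0 has moves -b-> q6
  q5 = 0 | 0 has moves ∅
  q6 = a.0 has moves -a-> q7
  q7 = 0 has moves ∅
Trace ⟨ba⟩ through P, begin at {p0}:
  [1] b ⇒ {p2, p3, p4}
  [2] a ⇒ {p6}
  ✓ P
Trace ⟨ba⟩ through Q, begin at {q0}:
  [1] b ⇒ {q2, q3, q4}
  [2] a ⇒ ∅  — Q cannot continue

ba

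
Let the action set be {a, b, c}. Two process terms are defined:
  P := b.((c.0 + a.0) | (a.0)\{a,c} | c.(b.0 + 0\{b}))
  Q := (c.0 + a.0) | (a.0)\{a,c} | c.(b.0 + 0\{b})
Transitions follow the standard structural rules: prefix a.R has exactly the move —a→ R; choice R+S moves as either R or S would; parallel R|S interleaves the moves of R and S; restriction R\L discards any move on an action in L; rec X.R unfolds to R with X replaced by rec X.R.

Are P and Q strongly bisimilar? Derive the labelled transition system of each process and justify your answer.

P's transition system — 7 states:
  m0 = b.((c.0 + a.0) | (a.0)\{a,c} | c.(b.0 + 0\{b})) :: --b--▸ m1
  m1 = (c.0 + a.0) | (a.0)\{a,c} | c.(b.0 + 0\{b}) :: --a--▸ m2, --c--▸ m2, --c--▸ m3
  m2 = 0 | (a.0)\{a,c} | c.(b.0 + 0\{b}) :: --c--▸ m4
  m3 = (c.0 + a.0) | (a.0)\{a,c} | (b.0 + 0\{b}) :: --a--▸ m4, --b--▸ m5, --c--▸ m4
  m4 = 0 | (a.0)\{a,c} | (b.0 + 0\{b}) :: --b--▸ m6
  m5 = (c.0 + a.0) | (a.0)\{a,c} | 0 :: --a--▸ m6, --c--▸ m6
  m6 = 0 | (a.0)\{a,c} | 0 :: deadlocked
Q's transition system — 6 states:
  n0 = (c.0 + a.0) | (a.0)\{a,c} | c.(b.0 + 0\{b}) :: --a--▸ n1, --c--▸ n1, --c--▸ n2
  n1 = 0 | (a.0)\{a,c} | c.(b.0 + 0\{b}) :: --c--▸ n3
  n2 = (c.0 + a.0) | (a.0)\{a,c} | (b.0 + 0\{b}) :: --a--▸ n3, --b--▸ n4, --c--▸ n3
  n3 = 0 | (a.0)\{a,c} | (b.0 + 0\{b}) :: --b--▸ n5
  n4 = (c.0 + a.0) | (a.0)\{a,c} | 0 :: --a--▸ n5, --c--▸ n5
  n5 = 0 | (a.0)\{a,c} | 0 :: deadlocked
Partition-refinement fixed point:
  B0 = {m0}
  B1 = {m1, n0}
  B2 = {m3, n2}
  B3 = {m4, n3}
  B4 = {m6, n5}
  B5 = {m5, n4}
  B6 = {m2, n1}
m0 ∈ B0, n0 ∈ B1 → different blocks

NO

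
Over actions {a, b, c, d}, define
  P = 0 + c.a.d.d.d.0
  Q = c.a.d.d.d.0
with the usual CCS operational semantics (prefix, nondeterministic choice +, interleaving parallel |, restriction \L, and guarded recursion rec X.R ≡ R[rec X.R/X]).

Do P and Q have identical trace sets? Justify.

LTS(P): 6 reachable states
  p0 = 0 + c.a.d.d.d.0 → -c-> p1
  p1 = a.d.d.d.0 → -a-> p2
  p2 = d.d.d.0 → -d-> p3
  p3 = d.d.0 → -d-> p4
  p4 = d.0 → -d-> p5
  p5 = 0 → (no moves)
LTS(Q): 6 reachable states
  q0 = c.a.d.d.d.0 → -c-> q1
  q1 = a.d.d.d.0 → -a-> q2
  q2 = d.d.d.0 → -d-> q3
  q3 = d.d.0 → -d-> q4
  q4 = d.0 → -d-> q5
  q5 = 0 → (no moves)
Bisimilarity quotient blocks:
  B0 = {p0, q0}
  B1 = {p1, q1}
  B2 = {p2, q2}
  B3 = {p3, q3}
  B4 = {p4, q4}
  B5 = {p5, q5}
p0 ∈ B0, q0 ∈ B0 → same block
Bisimilar ⇒ trace-equivalent.

YES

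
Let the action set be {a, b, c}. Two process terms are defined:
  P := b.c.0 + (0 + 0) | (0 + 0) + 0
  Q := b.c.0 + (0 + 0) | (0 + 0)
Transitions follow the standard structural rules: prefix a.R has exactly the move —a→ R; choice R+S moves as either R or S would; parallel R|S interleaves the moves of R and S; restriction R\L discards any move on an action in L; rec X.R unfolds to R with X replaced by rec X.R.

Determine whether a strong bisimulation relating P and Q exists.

YES

P's transition system — 3 states:
  u0 = b.c.0 + (0 + 0) | (0 + 0) + 0 → --b--▸ u1
  u1 = c.0 → --c--▸ u2
  u2 = 0 → stopped
Q's transition system — 3 states:
  v0 = b.c.0 + (0 + 0) | (0 + 0) → --b--▸ v1
  v1 = c.0 → --c--▸ v2
  v2 = 0 → stopped
Partition-refinement fixed point:
  B0 = {u0, v0}
  B1 = {u1, v1}
  B2 = {u2, v2}
u0 ∈ B0, v0 ∈ B0 → same block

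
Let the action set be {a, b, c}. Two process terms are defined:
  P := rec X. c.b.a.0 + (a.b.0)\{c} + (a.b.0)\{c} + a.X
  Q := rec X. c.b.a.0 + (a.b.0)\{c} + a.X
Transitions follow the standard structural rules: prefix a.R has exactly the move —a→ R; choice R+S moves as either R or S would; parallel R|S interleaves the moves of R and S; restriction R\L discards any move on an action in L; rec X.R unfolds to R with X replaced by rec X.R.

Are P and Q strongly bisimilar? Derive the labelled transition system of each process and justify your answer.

LTS(P): 6 reachable states
  m0 = rec X. c.b.a.0 + (a.b.0)\{c} + (a.b.0)\{c} + a.X → --a--▸ m0, --a--▸ m1, --c--▸ m2
  m1 = (b.0)\{c} → --b--▸ m3
  m2 = b.a.0 → --b--▸ m4
  m3 = 0\{c} → ∅
  m4 = a.0 → --a--▸ m5
  m5 = 0 → ∅
LTS(Q): 6 reachable states
  n0 = rec X. c.b.a.0 + (a.b.0)\{c} + a.X → --a--▸ n0, --a--▸ n1, --c--▸ n2
  n1 = (b.0)\{c} → --b--▸ n3
  n2 = b.a.0 → --b--▸ n4
  n3 = 0\{c} → ∅
  n4 = a.0 → --a--▸ n5
  n5 = 0 → ∅
Partition-refinement fixed point:
  B0 = {m0, n0}
  B1 = {m1, n1}
  B2 = {m3, m5, n3, n5}
  B3 = {m2, n2}
  B4 = {m4, n4}
m0 ∈ B0, n0 ∈ B0 → same block

bisimilar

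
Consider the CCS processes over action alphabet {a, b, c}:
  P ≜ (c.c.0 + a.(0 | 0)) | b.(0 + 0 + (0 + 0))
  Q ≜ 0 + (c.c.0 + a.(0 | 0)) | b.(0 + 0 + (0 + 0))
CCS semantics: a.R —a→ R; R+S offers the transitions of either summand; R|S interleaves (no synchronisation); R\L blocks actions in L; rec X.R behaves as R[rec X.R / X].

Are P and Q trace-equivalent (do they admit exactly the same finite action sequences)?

YES

P's transition system — 8 states:
  s0 = (c.c.0 + a.(0 | 0)) | b.(0 + 0 + (0 + 0)) ⊢ —a→ s1, —b→ s2, —c→ s3
  s1 = 0 | 0 | b.(0 + 0 + (0 + 0)) ⊢ —b→ s4
  s2 = (c.c.0 + a.(0 | 0)) | (0 + 0 + (0 + 0)) ⊢ —a→ s4, —c→ s5
  s3 = c.0 | b.(0 + 0 + (0 + 0)) ⊢ —b→ s5, —c→ s6
  s4 = 0 | 0 | (0 + 0 + (0 + 0)) ⊢ stopped
  s5 = c.0 | (0 + 0 + (0 + 0)) ⊢ —c→ s7
  s6 = 0 | b.(0 + 0 + (0 + 0)) ⊢ —b→ s7
  s7 = 0 | (0 + 0 + (0 + 0)) ⊢ stopped
Q's transition system — 8 states:
  t0 = 0 + (c.c.0 + a.(0 | 0)) | b.(0 + 0 + (0 + 0)) ⊢ —a→ t1, —b→ t2, —c→ t3
  t1 = 0 | 0 | b.(0 + 0 + (0 + 0)) ⊢ —b→ t4
  t2 = (c.c.0 + a.(0 | 0)) | (0 + 0 + (0 + 0)) ⊢ —a→ t4, —c→ t5
  t3 = c.0 | b.(0 + 0 + (0 + 0)) ⊢ —b→ t5, —c→ t6
  t4 = 0 | 0 | (0 + 0 + (0 + 0)) ⊢ stopped
  t5 = c.0 | (0 + 0 + (0 + 0)) ⊢ —c→ t7
  t6 = 0 | b.(0 + 0 + (0 + 0)) ⊢ —b→ t7
  t7 = 0 | (0 + 0 + (0 + 0)) ⊢ stopped
Bisimilarity quotient blocks:
  B0 = {s0, t0}
  B1 = {s3, t3}
  B2 = {s1, s6, t1, t6}
  B3 = {s4, s7, t4, t7}
  B4 = {s5, t5}
  B5 = {s2, t2}
s0 ∈ B0, t0 ∈ B0 → same block
Bisimilar ⇒ trace-equivalent.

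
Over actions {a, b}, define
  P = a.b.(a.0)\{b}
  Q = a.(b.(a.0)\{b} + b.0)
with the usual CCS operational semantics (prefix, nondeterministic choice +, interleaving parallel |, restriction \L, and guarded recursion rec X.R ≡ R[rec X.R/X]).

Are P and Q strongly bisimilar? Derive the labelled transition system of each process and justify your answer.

LTS(P): 4 reachable states
  p0 = a.b.(a.0)\{b} → =a=> p1
  p1 = b.(a.0)\{b} → =b=> p2
  p2 = (a.0)\{b} → =a=> p3
  p3 = 0\{b} → stopped
LTS(Q): 5 reachable states
  q0 = a.(b.(a.0)\{b} + b.0) → =a=> q1
  q1 = b.(a.0)\{b} + b.0 → =b=> q2, =b=> q3
  q2 = (a.0)\{b} → =a=> q4
  q3 = 0 → stopped
  q4 = 0\{b} → stopped
Coarsest stable partition (strong bisimilarity classes):
  B0 = {p0}
  B1 = {p1}
  B2 = {p2, q2}
  B3 = {p3, q3, q4}
  B4 = {q0}
  B5 = {q1}
p0 ∈ B0, q0 ∈ B4 → different blocks

NO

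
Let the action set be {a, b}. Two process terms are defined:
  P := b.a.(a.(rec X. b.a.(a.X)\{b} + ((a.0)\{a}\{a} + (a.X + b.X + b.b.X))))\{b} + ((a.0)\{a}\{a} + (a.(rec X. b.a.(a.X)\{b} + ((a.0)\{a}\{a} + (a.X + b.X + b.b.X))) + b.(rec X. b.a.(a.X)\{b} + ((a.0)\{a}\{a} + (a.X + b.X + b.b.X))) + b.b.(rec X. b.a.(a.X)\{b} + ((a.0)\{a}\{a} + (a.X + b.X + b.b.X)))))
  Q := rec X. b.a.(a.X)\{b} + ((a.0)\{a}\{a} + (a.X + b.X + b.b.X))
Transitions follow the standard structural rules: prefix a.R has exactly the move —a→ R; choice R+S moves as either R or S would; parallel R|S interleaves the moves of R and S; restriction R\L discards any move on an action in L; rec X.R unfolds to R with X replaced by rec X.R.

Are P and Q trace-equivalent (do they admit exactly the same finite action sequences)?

Reachable graph of P (6 states):
  u0 = b.a.(a.(rec X. b.a.(a.X)\{b} + ((a.0)\{a}\{a} + (a.X + b.X + b.b.X))))\{b} + ((a.0)\{a}\{a} + (a.(rec X. b.a.(a.X)\{b} + ((a.0)\{a}\{a} + (a.X + b.X + b.b.X))) + b.(rec X. b.a.(a.X)\{b} + ((a.0)\{a}\{a} + (a.X + b.X + b.b.X))) + b.b.(rec X. b.a.(a.X)\{b} + ((a.0)\{a}\{a} + (a.X + b.X + b.b.X))))) → -a-> u1, -b-> u1, -b-> u2, -b-> u3
  u1 = rec X. b.a.(a.X)\{b} + ((a.0)\{a}\{a} + (a.X + b.X + b.b.X)) → -a-> u1, -b-> u1, -b-> u2, -b-> u3
  u2 = a.(a.(rec X. b.a.(a.X)\{b} + ((a.0)\{a}\{a} + (a.X + b.X + b.b.X))))\{b} → -a-> u4
  u3 = b.(rec X. b.a.(a.X)\{b} + ((a.0)\{a}\{a} + (a.X + b.X + b.b.X))) → -b-> u1
  u4 = (a.(rec X. b.a.(a.X)\{b} + ((a.0)\{a}\{a} + (a.X + b.X + b.b.X))))\{b} → -a-> u5
  u5 = (rec X. b.a.(a.X)\{b} + ((a.0)\{a}\{a} + (a.X + b.X + b.b.X)))\{b} → -a-> u5
Reachable graph of Q (5 states):
  v0 = rec X. b.a.(a.X)\{b} + ((a.0)\{a}\{a} + (a.X + b.X + b.b.X)) → -a-> v0, -b-> v0, -b-> v1, -b-> v2
  v1 = a.(a.(rec X. b.a.(a.X)\{b} + ((a.0)\{a}\{a} + (a.X + b.X + b.b.X))))\{b} → -a-> v3
  v2 = b.(rec X. b.a.(a.X)\{b} + ((a.0)\{a}\{a} + (a.X + b.X + b.b.X))) → -b-> v0
  v3 = (a.(rec X. b.a.(a.X)\{b} + ((a.0)\{a}\{a} + (a.X + b.X + b.b.X))))\{b} → -a-> v4
  v4 = (rec X. b.a.(a.X)\{b} + ((a.0)\{a}\{a} + (a.X + b.X + b.b.X)))\{b} → -a-> v4
Coarsest stable partition (strong bisimilarity classes):
  B0 = {u0, u1, v0}
  B1 = {u2, u4, u5, v1, v3, v4}
  B2 = {u3, v2}
u0 ∈ B0, v0 ∈ B0 → same block
Bisimilar ⇒ trace-equivalent.

trace-equivalent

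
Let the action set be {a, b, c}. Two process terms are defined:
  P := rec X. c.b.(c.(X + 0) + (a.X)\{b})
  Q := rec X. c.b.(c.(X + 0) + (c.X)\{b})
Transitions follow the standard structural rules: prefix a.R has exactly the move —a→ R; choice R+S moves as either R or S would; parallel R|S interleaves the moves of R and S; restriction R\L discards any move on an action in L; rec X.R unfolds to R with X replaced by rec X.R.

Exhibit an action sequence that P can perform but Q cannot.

cba

LTS(P): 6 reachable states
  s0 = rec X. c.b.(c.(X + 0) + (a.X)\{b}) | --c--▸ s1
  s1 = b.(c.((rec X. c.b.(c.(X + 0) + (a.X)\{b})) + 0) + (a.(rec X. c.b.(c.(X + 0) + (a.X)\{b})))\{b}) | --b--▸ s2
  s2 = c.((rec X. c.b.(c.(X + 0) + (a.X)\{b})) + 0) + (a.(rec X. c.b.(c.(X + 0) + (a.X)\{b})))\{b} | --a--▸ s3, --c--▸ s4
  s3 = (rec X. c.b.(c.(X + 0) + (a.X)\{b}))\{b} | --c--▸ s5
  s4 = (rec X. c.b.(c.(X + 0) + (a.X)\{b})) + 0 | --c--▸ s1
  s5 = (b.(c.((rec X. c.b.(c.(X + 0) + (a.X)\{b})) + 0) + (a.(rec X. c.b.(c.(X + 0) + (a.X)\{b})))\{b}))\{b} | deadlocked
LTS(Q): 6 reachable states
  t0 = rec X. c.b.(c.(X + 0) + (c.X)\{b}) | --c--▸ t1
  t1 = b.(c.((rec X. c.b.(c.(X + 0) + (c.X)\{b})) + 0) + (c.(rec X. c.b.(c.(X + 0) + (c.X)\{b})))\{b}) | --b--▸ t2
  t2 = c.((rec X. c.b.(c.(X + 0) + (c.X)\{b})) + 0) + (c.(rec X. c.b.(c.(X + 0) + (c.X)\{b})))\{b} | --c--▸ t3, --c--▸ t4
  t3 = (rec X. c.b.(c.(X + 0) + (c.X)\{b})) + 0 | --c--▸ t1
  t4 = (rec X. c.b.(c.(X + 0) + (c.X)\{b}))\{b} | --c--▸ t5
  t5 = (b.(c.((rec X. c.b.(c.(X + 0) + (c.X)\{b})) + 0) + (c.(rec X. c.b.(c.(X + 0) + (c.X)\{b})))\{b}))\{b} | deadlocked
Trace ⟨cba⟩ through P, begin at {s0}:
  step 1 (c): {s1}
  step 2 (b): {s2}
  step 3 (a): {s3}
  ✓ P
Trace ⟨cba⟩ through Q, begin at {t0}:
  step 1 (c): {t1}
  step 2 (b): {t2}
  step 3 (a): no successor for Q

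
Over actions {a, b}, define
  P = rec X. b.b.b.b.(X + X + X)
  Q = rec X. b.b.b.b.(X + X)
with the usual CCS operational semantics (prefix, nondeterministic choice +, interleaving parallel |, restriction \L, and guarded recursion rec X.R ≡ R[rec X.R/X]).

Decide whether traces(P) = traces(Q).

traces(P) = traces(Q)

Reachable graph of P (5 states):
  m0 = rec X. b.b.b.b.(X + X + X) ⊢ —b→ m1
  m1 = b.b.b.((rec X. b.b.b.b.(X + X + X)) + (rec X. b.b.b.b.(X + X + X)) + (rec X. b.b.b.b.(X + X + X))) ⊢ —b→ m2
  m2 = b.b.((rec X. b.b.b.b.(X + X + X)) + (rec X. b.b.b.b.(X + X + X)) + (rec X. b.b.b.b.(X + X + X))) ⊢ —b→ m3
  m3 = b.((rec X. b.b.b.b.(X + X + X)) + (rec X. b.b.b.b.(X + X + X)) + (rec X. b.b.b.b.(X + X + X))) ⊢ —b→ m4
  m4 = (rec X. b.b.b.b.(X + X + X)) + (rec X. b.b.b.b.(X + X + X)) + (rec X. b.b.b.b.(X + X + X)) ⊢ —b→ m1
Reachable graph of Q (5 states):
  n0 = rec X. b.b.b.b.(X + X) ⊢ —b→ n1
  n1 = b.b.b.((rec X. b.b.b.b.(X + X)) + (rec X. b.b.b.b.(X + X))) ⊢ —b→ n2
  n2 = b.b.((rec X. b.b.b.b.(X + X)) + (rec X. b.b.b.b.(X + X))) ⊢ —b→ n3
  n3 = b.((rec X. b.b.b.b.(X + X)) + (rec X. b.b.b.b.(X + X))) ⊢ —b→ n4
  n4 = (rec X. b.b.b.b.(X + X)) + (rec X. b.b.b.b.(X + X)) ⊢ —b→ n1
Coarsest stable partition (strong bisimilarity classes):
  B0 = {m0, m1, m2, m3, m4, n0, n1, n2, n3, n4}
m0 ∈ B0, n0 ∈ B0 → same block
Bisimilar ⇒ trace-equivalent.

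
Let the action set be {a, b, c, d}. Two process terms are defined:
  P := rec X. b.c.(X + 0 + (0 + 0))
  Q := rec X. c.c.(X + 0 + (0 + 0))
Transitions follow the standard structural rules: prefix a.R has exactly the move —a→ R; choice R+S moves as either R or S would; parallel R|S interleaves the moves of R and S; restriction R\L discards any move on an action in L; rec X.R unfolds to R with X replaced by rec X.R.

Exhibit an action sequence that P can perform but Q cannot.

b

LTS(P): 3 reachable states
  s0 = rec X. b.c.(X + 0 + (0 + 0)) ⊢ -b-> s1
  s1 = c.((rec X. b.c.(X + 0 + (0 + 0))) + 0 + (0 + 0)) ⊢ -c-> s2
  s2 = (rec X. b.c.(X + 0 + (0 + 0))) + 0 + (0 + 0) ⊢ -b-> s1
LTS(Q): 3 reachable states
  t0 = rec X. c.c.(X + 0 + (0 + 0)) ⊢ -c-> t1
  t1 = c.((rec X. c.c.(X + 0 + (0 + 0))) + 0 + (0 + 0)) ⊢ -c-> t2
  t2 = (rec X. c.c.(X + 0 + (0 + 0))) + 0 + (0 + 0) ⊢ -c-> t1
Run σ = ⟨b⟩ on P: start {s0}
  [1] b ⇒ {s1}
  — P admits the full trace.
Run σ = ⟨b⟩ on Q: start {t0}
  [1] b ⇒ no successor for Q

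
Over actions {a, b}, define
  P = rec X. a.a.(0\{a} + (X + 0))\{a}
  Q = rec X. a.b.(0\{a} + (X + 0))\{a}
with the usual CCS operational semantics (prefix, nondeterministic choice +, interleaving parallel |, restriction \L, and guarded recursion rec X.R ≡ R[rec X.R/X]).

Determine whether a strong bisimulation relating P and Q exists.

LTS(P): 3 reachable states
  p0 = rec X. a.a.(0\{a} + (X + 0))\{a} | -a-> p1
  p1 = a.(0\{a} + ((rec X. a.a.(0\{a} + (X + 0))\{a}) + 0))\{a} | -a-> p2
  p2 = (0\{a} + ((rec X. a.a.(0\{a} + (X + 0))\{a}) + 0))\{a} | deadlocked
LTS(Q): 3 reachable states
  q0 = rec X. a.b.(0\{a} + (X + 0))\{a} | -a-> q1
  q1 = b.(0\{a} + ((rec X. a.b.(0\{a} + (X + 0))\{a}) + 0))\{a} | -b-> q2
  q2 = (0\{a} + ((rec X. a.b.(0\{a} + (X + 0))\{a}) + 0))\{a} | deadlocked
Bisimilarity quotient blocks:
  B0 = {p0}
  B1 = {p1}
  B2 = {p2, q2}
  B3 = {q0}
  B4 = {q1}
p0 ∈ B0, q0 ∈ B3 → different blocks

P ≁ Q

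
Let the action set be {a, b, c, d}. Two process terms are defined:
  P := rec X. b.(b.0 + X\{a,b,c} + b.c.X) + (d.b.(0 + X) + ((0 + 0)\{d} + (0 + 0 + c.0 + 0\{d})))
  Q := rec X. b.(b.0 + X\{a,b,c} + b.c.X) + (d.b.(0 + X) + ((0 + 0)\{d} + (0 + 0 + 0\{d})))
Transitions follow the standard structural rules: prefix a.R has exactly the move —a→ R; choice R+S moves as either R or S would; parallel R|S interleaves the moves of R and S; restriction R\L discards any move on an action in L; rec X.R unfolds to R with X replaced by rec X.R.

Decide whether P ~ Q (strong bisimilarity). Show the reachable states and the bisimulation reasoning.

P's transition system — 7 states:
  p0 = rec X. b.(b.0 + X\{a,b,c} + b.c.X) + (d.b.(0 + X) + ((0 + 0)\{d} + (0 + 0 + c.0 + 0\{d}))) :: -b-> p1, -c-> p2, -d-> p3
  p1 = b.0 + (rec X. b.(b.0 + X\{a,b,c} + b.c.X) + (d.b.(0 + X) + ((0 + 0)\{d} + (0 + 0 + c.0 + 0\{d}))))\{a,b,c} + b.c.(rec X. b.(b.0 + X\{a,b,c} + b.c.X) + (d.b.(0 + X) + ((0 + 0)\{d} + (0 + 0 + c.0 + 0\{d})))) :: -b-> p2, -b-> p4, -d-> p5
  p2 = 0 :: stopped
  p3 = b.(0 + (rec X. b.(b.0 + X\{a,b,c} + b.c.X) + (d.b.(0 + X) + ((0 + 0)\{d} + (0 + 0 + c.0 + 0\{d}))))) :: -b-> p6
  p4 = c.(rec X. b.(b.0 + X\{a,b,c} + b.c.X) + (d.b.(0 + X) + ((0 + 0)\{d} + (0 + 0 + c.0 + 0\{d})))) :: -c-> p0
  p5 = (b.(0 + (rec X. b.(b.0 + X\{a,b,c} + b.c.X) + (d.b.(0 + X) + ((0 + 0)\{d} + (0 + 0 + c.0 + 0\{d}))))))\{a,b,c} :: stopped
  p6 = 0 + (rec X. b.(b.0 + X\{a,b,c} + b.c.X) + (d.b.(0 + X) + ((0 + 0)\{d} + (0 + 0 + c.0 + 0\{d})))) :: -b-> p1, -c-> p2, -d-> p3
Q's transition system — 7 states:
  q0 = rec X. b.(b.0 + X\{a,b,c} + b.c.X) + (d.b.(0 + X) + ((0 + 0)\{d} + (0 + 0 + 0\{d}))) :: -b-> q1, -d-> q2
  q1 = b.0 + (rec X. b.(b.0 + X\{a,b,c} + b.c.X) + (d.b.(0 + X) + ((0 + 0)\{d} + (0 + 0 + 0\{d}))))\{a,b,c} + b.c.(rec X. b.(b.0 + X\{a,b,c} + b.c.X) + (d.b.(0 + X) + ((0 + 0)\{d} + (0 + 0 + 0\{d})))) :: -b-> q3, -b-> q4, -d-> q5
  q2 = b.(0 + (rec X. b.(b.0 + X\{a,b,c} + b.c.X) + (d.b.(0 + X) + ((0 + 0)\{d} + (0 + 0 + 0\{d}))))) :: -b-> q6
  q3 = 0 :: stopped
  q4 = c.(rec X. b.(b.0 + X\{a,b,c} + b.c.X) + (d.b.(0 + X) + ((0 + 0)\{d} + (0 + 0 + 0\{d})))) :: -c-> q0
  q5 = (b.(0 + (rec X. b.(b.0 + X\{a,b,c} + b.c.X) + (d.b.(0 + X) + ((0 + 0)\{d} + (0 + 0 + 0\{d}))))))\{a,b,c} :: stopped
  q6 = 0 + (rec X. b.(b.0 + X\{a,b,c} + b.c.X) + (d.b.(0 + X) + ((0 + 0)\{d} + (0 + 0 + 0\{d})))) :: -b-> q1, -d-> q2
Coarsest stable partition (strong bisimilarity classes):
  B0 = {p0, p6}
  B1 = {p1}
  B2 = {p4}
  B3 = {p2, p5, q3, q5}
  B4 = {p3}
  B5 = {q0, q6}
  B6 = {q2}
  B7 = {q1}
  B8 = {q4}
p0 ∈ B0, q0 ∈ B5 → different blocks

P ≁ Q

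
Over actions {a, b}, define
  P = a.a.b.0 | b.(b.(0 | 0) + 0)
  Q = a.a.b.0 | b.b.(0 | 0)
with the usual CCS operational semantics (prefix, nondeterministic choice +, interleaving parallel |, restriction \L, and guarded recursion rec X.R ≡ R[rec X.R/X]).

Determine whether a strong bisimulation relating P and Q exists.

LTS(P): 12 reachable states
  s0 = a.a.b.0 | b.(b.(0 | 0) + 0) → ··a··> s1, ··b··> s2
  s1 = a.b.0 | b.(b.(0 | 0) + 0) → ··a··> s3, ··b··> s4
  s2 = a.a.b.0 | (b.(0 | 0) + 0) → ··a··> s4, ··b··> s5
  s3 = b.0 | b.(b.(0 | 0) + 0) → ··b··> s6, ··b··> s7
  s4 = a.b.0 | (b.(0 | 0) + 0) → ··a··> s7, ··b··> s8
  s5 = a.a.b.0 | (0 | 0) → ··a··> s8
  s6 = 0 | b.(b.(0 | 0) + 0) → ··b··> s9
  s7 = b.0 | (b.(0 | 0) + 0) → ··b··> s10, ··b··> s9
  s8 = a.b.0 | (0 | 0) → ··a··> s10
  s9 = 0 | (b.(0 | 0) + 0) → ··b··> s11
  s10 = b.0 | (0 | 0) → ··b··> s11
  s11 = 0 | (0 | 0) → deadlocked
LTS(Q): 12 reachable states
  t0 = a.a.b.0 | b.b.(0 | 0) → ··a··> t1, ··b··> t2
  t1 = a.b.0 | b.b.(0 | 0) → ··a··> t3, ··b··> t4
  t2 = a.a.b.0 | b.(0 | 0) → ··a··> t4, ··b··> t5
  t3 = b.0 | b.b.(0 | 0) → ··b··> t6, ··b··> t7
  t4 = a.b.0 | b.(0 | 0) → ··a··> t7, ··b··> t8
  t5 = a.a.b.0 | (0 | 0) → ··a··> t8
  t6 = 0 | b.b.(0 | 0) → ··b··> t9
  t7 = b.0 | b.(0 | 0) → ··b··> t10, ··b··> t9
  t8 = a.b.0 | (0 | 0) → ··a··> t10
  t9 = 0 | b.(0 | 0) → ··b··> t11
  t10 = b.0 | (0 | 0) → ··b··> t11
  t11 = 0 | (0 | 0) → deadlocked
Coarsest stable partition (strong bisimilarity classes):
  B0 = {s0, t0}
  B1 = {s1, t1}
  B2 = {s4, t4}
  B3 = {s6, s7, t6, t7}
  B4 = {s10, s9, t10, t9}
  B5 = {s11, t11}
  B6 = {s8, t8}
  B7 = {s3, t3}
  B8 = {s2, t2}
  B9 = {s5, t5}
s0 ∈ B0, t0 ∈ B0 → same block

bisimilar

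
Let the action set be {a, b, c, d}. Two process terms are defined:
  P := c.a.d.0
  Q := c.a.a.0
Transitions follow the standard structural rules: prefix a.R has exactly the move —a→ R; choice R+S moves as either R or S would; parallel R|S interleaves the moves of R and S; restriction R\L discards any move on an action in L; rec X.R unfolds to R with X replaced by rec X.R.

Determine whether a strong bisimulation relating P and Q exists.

not bisimilar

P's transition system — 4 states:
  u0 = c.a.d.0 has moves =c=> u1
  u1 = a.d.0 has moves =a=> u2
  u2 = d.0 has moves =d=> u3
  u3 = 0 has moves ∅
Q's transition system — 4 states:
  v0 = c.a.a.0 has moves =c=> v1
  v1 = a.a.0 has moves =a=> v2
  v2 = a.0 has moves =a=> v3
  v3 = 0 has moves ∅
Partition-refinement fixed point:
  B0 = {u0}
  B1 = {u1}
  B2 = {u2}
  B3 = {u3, v3}
  B4 = {v0}
  B5 = {v1}
  B6 = {v2}
u0 ∈ B0, v0 ∈ B4 → different blocks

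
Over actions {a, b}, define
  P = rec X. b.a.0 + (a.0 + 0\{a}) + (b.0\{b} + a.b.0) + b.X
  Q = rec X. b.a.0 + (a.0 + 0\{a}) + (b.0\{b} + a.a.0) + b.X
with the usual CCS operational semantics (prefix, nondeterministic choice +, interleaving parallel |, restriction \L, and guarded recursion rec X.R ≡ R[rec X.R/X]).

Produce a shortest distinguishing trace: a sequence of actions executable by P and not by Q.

LTS(P): 5 reachable states
  p0 = rec X. b.a.0 + (a.0 + 0\{a}) + (b.0\{b} + a.b.0) + b.X → =a=> p1, =a=> p2, =b=> p0, =b=> p3, =b=> p4
  p1 = 0 → ∅
  p2 = b.0 → =b=> p1
  p3 = 0\{b} → ∅
  p4 = a.0 → =a=> p1
LTS(Q): 4 reachable states
  q0 = rec X. b.a.0 + (a.0 + 0\{a}) + (b.0\{b} + a.a.0) + b.X → =a=> q1, =a=> q2, =b=> q0, =b=> q2, =b=> q3
  q1 = 0 → ∅
  q2 = a.0 → =a=> q1
  q3 = 0\{b} → ∅
Run σ = ⟨ab⟩ on P: start {p0}
  [1] a ⇒ {p1, p2}
  [2] b ⇒ {p1}
  P completes σ.
Run σ = ⟨ab⟩ on Q: start {q0}
  [1] a ⇒ {q1, q2}
  [2] b ⇒ no successor for Q

ab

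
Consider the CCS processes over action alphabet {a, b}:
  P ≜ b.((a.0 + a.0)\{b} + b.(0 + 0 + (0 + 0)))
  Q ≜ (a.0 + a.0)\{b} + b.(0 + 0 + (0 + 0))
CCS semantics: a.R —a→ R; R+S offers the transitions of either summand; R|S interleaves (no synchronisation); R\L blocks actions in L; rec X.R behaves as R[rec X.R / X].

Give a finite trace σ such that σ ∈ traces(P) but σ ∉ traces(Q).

LTS(P): 4 reachable states
  s0 = b.((a.0 + a.0)\{b} + b.(0 + 0 + (0 + 0))) → ··b··> s1
  s1 = (a.0 + a.0)\{b} + b.(0 + 0 + (0 + 0)) → ··a··> s2, ··b··> s3
  s2 = 0\{b} → ·
  s3 = 0 + 0 + (0 + 0) → ·
LTS(Q): 3 reachable states
  t0 = (a.0 + a.0)\{b} + b.(0 + 0 + (0 + 0)) → ··a··> t1, ··b··> t2
  t1 = 0\{b} → ·
  t2 = 0 + 0 + (0 + 0) → ·
Trace ⟨ba⟩ through P, begin at {s0}:
  [1] b ⇒ {s1}
  [2] a ⇒ {s2}
  P completes σ.
Trace ⟨ba⟩ through Q, begin at {t0}:
  [1] b ⇒ {t2}
  [2] a ⇒ no successor for Q

ba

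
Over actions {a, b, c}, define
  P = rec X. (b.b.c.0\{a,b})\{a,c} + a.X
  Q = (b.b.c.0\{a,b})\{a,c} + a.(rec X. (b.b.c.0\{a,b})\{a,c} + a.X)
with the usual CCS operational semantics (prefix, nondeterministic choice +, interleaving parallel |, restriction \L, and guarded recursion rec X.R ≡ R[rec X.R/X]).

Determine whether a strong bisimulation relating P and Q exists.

Reachable graph of P (3 states):
  m0 = rec X. (b.b.c.0\{a,b})\{a,c} + a.X :: ··a··> m0, ··b··> m1
  m1 = (b.c.0\{a,b})\{a,c} :: ··b··> m2
  m2 = (c.0\{a,b})\{a,c} :: (no moves)
Reachable graph of Q (4 states):
  n0 = (b.b.c.0\{a,b})\{a,c} + a.(rec X. (b.b.c.0\{a,b})\{a,c} + a.X) :: ··a··> n1, ··b··> n2
  n1 = rec X. (b.b.c.0\{a,b})\{a,c} + a.X :: ··a··> n1, ··b··> n2
  n2 = (b.c.0\{a,b})\{a,c} :: ··b··> n3
  n3 = (c.0\{a,b})\{a,c} :: (no moves)
Bisimilarity quotient blocks:
  B0 = {m0, n0, n1}
  B1 = {m1, n2}
  B2 = {m2, n3}
m0 ∈ B0, n0 ∈ B0 → same block

bisimilar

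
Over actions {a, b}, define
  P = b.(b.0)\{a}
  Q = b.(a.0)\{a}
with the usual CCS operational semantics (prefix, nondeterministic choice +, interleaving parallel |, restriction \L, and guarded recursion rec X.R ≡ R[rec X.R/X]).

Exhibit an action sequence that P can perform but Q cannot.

P's transition system — 3 states:
  m0 = b.(b.0)\{a} :: —b→ m1
  m1 = (b.0)\{a} :: —b→ m2
  m2 = 0\{a} :: ∅
Q's transition system — 2 states:
  n0 = b.(a.0)\{a} :: —b→ n1
  n1 = (a.0)\{a} :: ∅
Executing bb from P (initial set {m0}):
  step 1 (b): {m1}
  step 2 (b): {m2}
  ✓ P
Executing bb from Q (initial set {n0}):
  step 1 (b): {n1}
  step 2 (b): no successor for Q

bb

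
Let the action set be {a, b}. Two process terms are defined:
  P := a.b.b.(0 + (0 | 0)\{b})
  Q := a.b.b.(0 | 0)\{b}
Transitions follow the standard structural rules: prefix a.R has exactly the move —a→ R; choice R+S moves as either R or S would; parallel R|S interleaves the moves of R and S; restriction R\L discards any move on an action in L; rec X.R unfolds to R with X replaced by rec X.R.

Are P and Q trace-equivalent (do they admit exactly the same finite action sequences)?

LTS(P): 4 reachable states
  p0 = a.b.b.(0 + (0 | 0)\{b}) :: -a-> p1
  p1 = b.b.(0 + (0 | 0)\{b}) :: -b-> p2
  p2 = b.(0 + (0 | 0)\{b}) :: -b-> p3
  p3 = 0 + (0 | 0)\{b} :: stopped
LTS(Q): 4 reachable states
  q0 = a.b.b.(0 | 0)\{b} :: -a-> q1
  q1 = b.b.(0 | 0)\{b} :: -b-> q2
  q2 = b.(0 | 0)\{b} :: -b-> q3
  q3 = (0 | 0)\{b} :: stopped
Coarsest stable partition (strong bisimilarity classes):
  B0 = {p0, q0}
  B1 = {p1, q1}
  B2 = {p2, q2}
  B3 = {p3, q3}
p0 ∈ B0, q0 ∈ B0 → same block
Bisimilar ⇒ trace-equivalent.

trace-equivalent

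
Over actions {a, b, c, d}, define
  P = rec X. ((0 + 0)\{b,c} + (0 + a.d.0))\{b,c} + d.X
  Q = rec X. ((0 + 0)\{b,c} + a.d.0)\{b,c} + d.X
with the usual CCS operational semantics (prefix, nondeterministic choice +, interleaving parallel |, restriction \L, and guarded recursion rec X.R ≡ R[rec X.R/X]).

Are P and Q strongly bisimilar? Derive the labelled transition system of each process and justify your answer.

P ~ Q

P's transition system — 3 states:
  m0 = rec X. ((0 + 0)\{b,c} + (0 + a.d.0))\{b,c} + d.X ⊢ =a=> m1, =d=> m0
  m1 = (d.0)\{b,c} ⊢ =d=> m2
  m2 = 0\{b,c} ⊢ (no moves)
Q's transition system — 3 states:
  n0 = rec X. ((0 + 0)\{b,c} + a.d.0)\{b,c} + d.X ⊢ =a=> n1, =d=> n0
  n1 = (d.0)\{b,c} ⊢ =d=> n2
  n2 = 0\{b,c} ⊢ (no moves)
Bisimilarity quotient blocks:
  B0 = {m0, n0}
  B1 = {m1, n1}
  B2 = {m2, n2}
m0 ∈ B0, n0 ∈ B0 → same block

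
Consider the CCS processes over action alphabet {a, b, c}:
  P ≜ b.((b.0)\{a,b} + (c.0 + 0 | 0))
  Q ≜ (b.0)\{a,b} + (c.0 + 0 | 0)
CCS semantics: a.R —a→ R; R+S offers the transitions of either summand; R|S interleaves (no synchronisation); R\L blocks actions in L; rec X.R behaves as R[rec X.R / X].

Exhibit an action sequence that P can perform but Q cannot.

Reachable graph of P (3 states):
  m0 = b.((b.0)\{a,b} + (c.0 + 0 | 0)) has moves ··b··> m1
  m1 = (b.0)\{a,b} + (c.0 + 0 | 0) has moves ··c··> m2
  m2 = 0 has moves ∅
Reachable graph of Q (2 states):
  n0 = (b.0)\{a,b} + (c.0 + 0 | 0) has moves ··c··> n1
  n1 = 0 has moves ∅
Executing b from P (initial set {m0}):
  [1] b ⇒ {m1}
  — P admits the full trace.
Executing b from Q (initial set {n0}):
  [1] b ⇒ ∅  — Q cannot continue

b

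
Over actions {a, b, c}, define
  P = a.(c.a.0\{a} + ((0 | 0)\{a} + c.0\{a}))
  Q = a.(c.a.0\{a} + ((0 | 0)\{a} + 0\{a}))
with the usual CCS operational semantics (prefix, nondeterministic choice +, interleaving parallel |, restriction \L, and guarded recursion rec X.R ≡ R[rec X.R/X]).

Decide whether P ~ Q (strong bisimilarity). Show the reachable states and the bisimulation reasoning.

LTS(P): 4 reachable states
  p0 = a.(c.a.0\{a} + ((0 | 0)\{a} + c.0\{a})) | —a→ p1
  p1 = c.a.0\{a} + ((0 | 0)\{a} + c.0\{a}) | —c→ p2, —c→ p3
  p2 = 0\{a} | (no moves)
  p3 = a.0\{a} | —a→ p2
LTS(Q): 4 reachable states
  q0 = a.(c.a.0\{a} + ((0 | 0)\{a} + 0\{a})) | —a→ q1
  q1 = c.a.0\{a} + ((0 | 0)\{a} + 0\{a}) | —c→ q2
  q2 = a.0\{a} | —a→ q3
  q3 = 0\{a} | (no moves)
Partition-refinement fixed point:
  B0 = {p0}
  B1 = {p1}
  B2 = {p2, q3}
  B3 = {p3, q2}
  B4 = {q0}
  B5 = {q1}
p0 ∈ B0, q0 ∈ B4 → different blocks

P ≁ Q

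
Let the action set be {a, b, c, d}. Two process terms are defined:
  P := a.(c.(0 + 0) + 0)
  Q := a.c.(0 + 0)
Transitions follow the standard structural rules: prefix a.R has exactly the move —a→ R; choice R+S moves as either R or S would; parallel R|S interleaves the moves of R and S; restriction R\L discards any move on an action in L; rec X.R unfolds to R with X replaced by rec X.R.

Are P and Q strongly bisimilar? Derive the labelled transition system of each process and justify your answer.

YES

P's transition system — 3 states:
  m0 = a.(c.(0 + 0) + 0) :: =a=> m1
  m1 = c.(0 + 0) + 0 :: =c=> m2
  m2 = 0 + 0 :: stopped
Q's transition system — 3 states:
  n0 = a.c.(0 + 0) :: =a=> n1
  n1 = c.(0 + 0) :: =c=> n2
  n2 = 0 + 0 :: stopped
Bisimilarity quotient blocks:
  B0 = {m0, n0}
  B1 = {m1, n1}
  B2 = {m2, n2}
m0 ∈ B0, n0 ∈ B0 → same block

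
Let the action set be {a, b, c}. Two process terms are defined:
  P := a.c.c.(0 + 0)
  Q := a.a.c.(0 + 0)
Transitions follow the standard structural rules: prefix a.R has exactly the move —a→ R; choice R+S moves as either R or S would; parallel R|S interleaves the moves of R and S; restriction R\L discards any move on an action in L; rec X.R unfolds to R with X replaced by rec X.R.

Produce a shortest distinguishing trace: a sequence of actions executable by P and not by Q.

ac

LTS(P): 4 reachable states
  m0 = a.c.c.(0 + 0) has moves =a=> m1
  m1 = c.c.(0 + 0) has moves =c=> m2
  m2 = c.(0 + 0) has moves =c=> m3
  m3 = 0 + 0 has moves (no moves)
LTS(Q): 4 reachable states
  n0 = a.a.c.(0 + 0) has moves =a=> n1
  n1 = a.c.(0 + 0) has moves =a=> n2
  n2 = c.(0 + 0) has moves =c=> n3
  n3 = 0 + 0 has moves (no moves)
Run σ = ⟨ac⟩ on P: start {m0}
  [1] a ⇒ {m1}
  [2] c ⇒ {m2}
  P completes σ.
Run σ = ⟨ac⟩ on Q: start {n0}
  [1] a ⇒ {n1}
  [2] c ⇒ ∅  — Q cannot continue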